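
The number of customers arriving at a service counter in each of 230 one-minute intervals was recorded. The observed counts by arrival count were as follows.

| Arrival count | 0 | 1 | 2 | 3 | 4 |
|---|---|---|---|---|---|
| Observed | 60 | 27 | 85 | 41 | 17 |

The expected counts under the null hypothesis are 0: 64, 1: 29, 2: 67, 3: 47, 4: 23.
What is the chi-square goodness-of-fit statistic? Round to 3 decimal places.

0: (60 − 64)²/64 = 16/64 = 0.2500
1: (27 − 29)²/29 = 4/29 = 0.1379
2: (85 − 67)²/67 = 324/67 = 4.8358
3: (41 − 47)²/47 = 36/47 = 0.7660
4: (17 − 23)²/23 = 36/23 = 1.5652
Sum = 7.555

7.555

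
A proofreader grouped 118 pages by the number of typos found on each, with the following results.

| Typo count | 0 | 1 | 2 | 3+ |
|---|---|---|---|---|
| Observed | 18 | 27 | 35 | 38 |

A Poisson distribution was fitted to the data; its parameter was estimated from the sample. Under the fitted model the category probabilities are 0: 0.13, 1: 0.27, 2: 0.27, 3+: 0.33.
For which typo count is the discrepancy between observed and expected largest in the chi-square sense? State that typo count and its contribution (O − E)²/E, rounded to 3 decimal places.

1, 0.741

Expected counts E_i = n·p_i: 118×0.13 = 15.34, 118×0.27 = 31.86, 118×0.27 = 31.86, 118×0.33 = 38.94.
0: (18 − 15.34)²/15.34 = 7.0756/15.34 = 0.4613
1: (27 − 31.86)²/31.86 = 23.6196/31.86 = 0.7414
2: (35 − 31.86)²/31.86 = 9.8596/31.86 = 0.3095
3+: (38 − 38.94)²/38.94 = 0.8836/38.94 = 0.0227
The largest term is for 1: 0.741.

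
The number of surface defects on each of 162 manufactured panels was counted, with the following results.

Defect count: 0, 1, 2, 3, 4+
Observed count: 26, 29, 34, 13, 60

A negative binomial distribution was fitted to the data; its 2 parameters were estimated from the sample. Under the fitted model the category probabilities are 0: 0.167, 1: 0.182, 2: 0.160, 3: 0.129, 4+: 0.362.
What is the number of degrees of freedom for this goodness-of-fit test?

2

There are k = 5 categories and 2 parameters estimated from the data, so df = 5 − 1 − 2 = 2.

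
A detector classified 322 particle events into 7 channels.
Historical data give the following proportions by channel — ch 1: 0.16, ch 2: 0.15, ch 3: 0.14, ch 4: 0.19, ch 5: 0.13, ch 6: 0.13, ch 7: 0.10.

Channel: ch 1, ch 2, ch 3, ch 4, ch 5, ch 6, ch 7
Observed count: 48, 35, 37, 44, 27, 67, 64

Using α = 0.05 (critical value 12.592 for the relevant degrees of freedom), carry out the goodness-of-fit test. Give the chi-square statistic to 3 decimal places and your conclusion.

Expected counts E_i = n·p_i: 322×0.16 = 51.52, 322×0.15 = 48.3, 322×0.14 = 45.08, 322×0.19 = 61.18, 322×0.13 = 41.86, 322×0.13 = 41.86, 322×0.10 = 32.2.
χ² = (48−51.52)²/51.52 + (35−48.3)²/48.3 + (37−45.08)²/45.08 + (44−61.18)²/61.18 + (27−41.86)²/41.86 + (67−41.86)²/41.86 + (64−32.2)²/32.2
   = 0.2405 + 3.6623 + 1.4482 + 4.8243 + 5.2752 + 15.0984 + 31.4050
Sum = 61.954
df = 6. Since 61.954 > 12.592, we reject H₀.

61.954; reject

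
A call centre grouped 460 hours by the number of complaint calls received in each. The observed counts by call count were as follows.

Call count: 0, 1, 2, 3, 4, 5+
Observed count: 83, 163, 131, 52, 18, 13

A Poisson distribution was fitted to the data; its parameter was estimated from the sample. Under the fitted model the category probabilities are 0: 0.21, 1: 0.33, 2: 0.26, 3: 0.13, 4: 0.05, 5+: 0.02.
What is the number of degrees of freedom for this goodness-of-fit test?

4

There are k = 6 categories and 1 parameter estimated from the data, so df = 6 − 1 − 1 = 4.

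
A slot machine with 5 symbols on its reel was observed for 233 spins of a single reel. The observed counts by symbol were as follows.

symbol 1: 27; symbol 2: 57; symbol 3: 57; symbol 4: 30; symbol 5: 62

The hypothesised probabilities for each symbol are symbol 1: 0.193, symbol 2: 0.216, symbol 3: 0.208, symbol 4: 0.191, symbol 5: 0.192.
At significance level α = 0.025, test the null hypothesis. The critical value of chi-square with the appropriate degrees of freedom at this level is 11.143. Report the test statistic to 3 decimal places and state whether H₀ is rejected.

20.957; reject

Expected counts E_i = n·p_i: 233×0.193 = 44.969, 233×0.216 = 50.328, 233×0.208 = 48.464, 233×0.191 = 44.503, 233×0.192 = 44.736.
χ² = (27−44.969)²/44.969 + (57−50.328)²/50.328 + (57−48.464)²/48.464 + (30−44.503)²/44.503 + (62−44.736)²/44.736
   = 7.1802 + 0.8845 + 1.5035 + 4.7264 + 6.6623
Sum = 20.957
df = 4. Since 20.957 > 11.143, we reject H₀.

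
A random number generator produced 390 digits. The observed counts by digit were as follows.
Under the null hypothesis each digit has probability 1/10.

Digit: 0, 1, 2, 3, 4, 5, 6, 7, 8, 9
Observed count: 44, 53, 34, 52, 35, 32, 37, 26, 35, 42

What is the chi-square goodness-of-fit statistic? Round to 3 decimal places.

Under H₀ each category has probability 1/10, so each expected count is 390/10 = 39.
cat         O        E   (O−E)²/E
0          44       39     0.6410
1          53       39     5.0256
2          34       39     0.6410
3          52       39     4.3333
4          35       39     0.4103
5          32       39     1.2564
6          37       39     0.1026
7          26       39     4.3333
8          35       39     0.4103
9          42       39     0.2308
Sum = 17.385

17.385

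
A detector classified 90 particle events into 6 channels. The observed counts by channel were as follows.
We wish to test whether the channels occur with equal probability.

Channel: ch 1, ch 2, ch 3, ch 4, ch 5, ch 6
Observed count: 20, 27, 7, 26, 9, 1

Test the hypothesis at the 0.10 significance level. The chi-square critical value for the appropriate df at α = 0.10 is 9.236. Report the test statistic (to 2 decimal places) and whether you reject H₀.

Expected count for each of the 6 categories: 90/6 = 15.
χ² = (20−15)²/15 + (27−15)²/15 + (7−15)²/15 + (26−15)²/15 + (9−15)²/15 + (1−15)²/15
   = 1.667 + 9.600 + 4.267 + 8.067 + 2.400 + 13.067
Sum = 39.07
df = 5. Since 39.07 > 9.236, we reject H₀.

39.07; reject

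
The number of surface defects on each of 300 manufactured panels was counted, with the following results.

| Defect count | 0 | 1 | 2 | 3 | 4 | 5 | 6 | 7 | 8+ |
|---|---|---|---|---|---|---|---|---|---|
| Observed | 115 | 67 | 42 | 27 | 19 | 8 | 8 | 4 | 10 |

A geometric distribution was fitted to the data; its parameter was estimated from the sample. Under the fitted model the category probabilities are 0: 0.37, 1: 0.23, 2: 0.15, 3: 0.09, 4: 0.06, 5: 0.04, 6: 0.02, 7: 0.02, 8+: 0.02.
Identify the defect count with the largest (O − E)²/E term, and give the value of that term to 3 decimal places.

Expected counts E_i = n·p_i: 300×0.37 = 111, 300×0.23 = 69, 300×0.15 = 45, 300×0.09 = 27, 300×0.06 = 18, 300×0.04 = 12, 300×0.02 = 6, 300×0.02 = 6, 300×0.02 = 6.
χ² = (115−111)²/111 + (67−69)²/69 + (42−45)²/45 + (27−27)²/27 + (19−18)²/18 + (8−12)²/12 + (8−6)²/6 + (4−6)²/6 + (10−6)²/6
   = 0.1441 + 0.0580 + 0.2000 + 0.0000 + 0.0556 + 1.3333 + 0.6667 + 0.6667 + 2.6667
The largest term is for 8+: 2.667.

8+, 2.667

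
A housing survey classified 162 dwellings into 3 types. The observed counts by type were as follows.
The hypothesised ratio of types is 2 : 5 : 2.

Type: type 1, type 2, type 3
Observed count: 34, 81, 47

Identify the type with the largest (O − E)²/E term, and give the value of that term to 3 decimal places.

Ratio total = 9. Expected counts: 162×2/9 = 36, 162×5/9 = 90, 162×2/9 = 36.
type 1: (34 − 36)²/36 = 4/36 = 0.1111
type 2: (81 − 90)²/90 = 81/90 = 0.9000
type 3: (47 − 36)²/36 = 121/36 = 3.3611
The largest term is for type 3: 3.361.

type 3, 3.361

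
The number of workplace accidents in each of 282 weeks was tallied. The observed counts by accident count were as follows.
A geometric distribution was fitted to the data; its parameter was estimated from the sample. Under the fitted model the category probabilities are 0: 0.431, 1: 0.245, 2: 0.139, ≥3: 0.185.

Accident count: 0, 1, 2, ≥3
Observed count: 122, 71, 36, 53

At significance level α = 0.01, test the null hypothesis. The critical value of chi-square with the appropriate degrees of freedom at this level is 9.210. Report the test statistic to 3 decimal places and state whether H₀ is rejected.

Expected counts E_i = n·p_i: 282×0.431 = 121.542, 282×0.245 = 69.09, 282×0.139 = 39.198, 282×0.185 = 52.17.
cat         O        E   (O−E)²/E
0         122  121.542     0.0017
1          71    69.09     0.0528
2          36   39.198     0.2609
≥3         53    52.17     0.0132
Sum = 0.329
df = 2. Since 0.329 < 9.210, we do not reject H₀.

0.329; do not reject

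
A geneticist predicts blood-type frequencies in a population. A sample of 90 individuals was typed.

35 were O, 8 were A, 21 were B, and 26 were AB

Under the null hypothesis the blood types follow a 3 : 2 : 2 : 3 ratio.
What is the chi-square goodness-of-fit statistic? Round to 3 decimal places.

Ratio total = 10. Expected counts: 90×3/10 = 27, 90×2/10 = 18, 90×2/10 = 18, 90×3/10 = 27.
cat         O        E   (O−E)²/E
O          35       27     2.3704
A           8       18     5.5556
B          21       18     0.5000
AB         26       27     0.0370
Sum = 8.463

8.463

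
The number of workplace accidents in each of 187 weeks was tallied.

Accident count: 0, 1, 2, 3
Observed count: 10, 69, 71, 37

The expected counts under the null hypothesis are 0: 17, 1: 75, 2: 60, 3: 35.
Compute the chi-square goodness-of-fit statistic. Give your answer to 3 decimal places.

cat         O        E   (O−E)²/E
0          10       17     2.8824
1          69       75     0.4800
2          71       60     2.0167
3          37       35     0.1143
Sum = 5.493

5.493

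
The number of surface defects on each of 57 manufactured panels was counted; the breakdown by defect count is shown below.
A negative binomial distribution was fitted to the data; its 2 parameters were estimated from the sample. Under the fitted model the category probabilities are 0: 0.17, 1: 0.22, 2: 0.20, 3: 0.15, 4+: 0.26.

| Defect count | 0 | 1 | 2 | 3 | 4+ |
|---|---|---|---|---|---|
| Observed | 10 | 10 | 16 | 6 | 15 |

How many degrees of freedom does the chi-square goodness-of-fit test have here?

2

There are k = 5 categories and 2 parameters estimated from the data, so df = 5 − 1 − 2 = 2.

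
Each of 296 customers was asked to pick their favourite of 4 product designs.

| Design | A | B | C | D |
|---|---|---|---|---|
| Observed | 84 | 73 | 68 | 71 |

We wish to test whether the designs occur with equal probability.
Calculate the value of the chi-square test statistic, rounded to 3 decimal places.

Under H₀ each category has probability 1/4, so each expected count is 296/4 = 74.
χ² = (84−74)²/74 + (73−74)²/74 + (68−74)²/74 + (71−74)²/74
   = 1.3514 + 0.0135 + 0.4865 + 0.1216
Sum = 1.973

1.973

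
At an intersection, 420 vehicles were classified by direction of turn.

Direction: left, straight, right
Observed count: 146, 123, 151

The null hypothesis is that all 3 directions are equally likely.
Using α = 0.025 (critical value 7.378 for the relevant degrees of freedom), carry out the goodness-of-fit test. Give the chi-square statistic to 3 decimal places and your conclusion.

3.186; do not reject

Expected count for each of the 3 categories: 420/3 = 140.
left: (146 − 140)²/140 = 36/140 = 0.2571
straight: (123 − 140)²/140 = 289/140 = 2.0643
right: (151 − 140)²/140 = 121/140 = 0.8643
Sum = 3.186
df = 2. Since 3.186 < 7.378, we do not reject H₀.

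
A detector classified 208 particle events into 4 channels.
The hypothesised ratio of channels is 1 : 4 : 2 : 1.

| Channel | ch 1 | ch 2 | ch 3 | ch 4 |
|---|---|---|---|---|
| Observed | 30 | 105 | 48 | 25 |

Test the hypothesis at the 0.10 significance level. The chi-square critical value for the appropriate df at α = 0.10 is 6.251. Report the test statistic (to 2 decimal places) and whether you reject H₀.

Ratio total = 8. Expected counts: 208×1/8 = 26, 208×4/8 = 104, 208×2/8 = 52, 208×1/8 = 26.
χ² = (30−26)²/26 + (105−104)²/104 + (48−52)²/52 + (25−26)²/26
   = 0.615 + 0.010 + 0.308 + 0.038
Sum = 0.97
df = 3. Since 0.97 < 6.251, we do not reject H₀.

0.97; do not reject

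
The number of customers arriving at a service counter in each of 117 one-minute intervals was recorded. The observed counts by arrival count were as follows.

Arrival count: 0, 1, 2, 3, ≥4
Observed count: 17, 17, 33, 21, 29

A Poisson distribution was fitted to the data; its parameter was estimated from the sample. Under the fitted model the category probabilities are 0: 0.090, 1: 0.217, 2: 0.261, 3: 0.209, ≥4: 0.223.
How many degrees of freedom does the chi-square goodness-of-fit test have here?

There are k = 5 categories and 1 parameter estimated from the data, so df = 5 − 1 − 1 = 3.

3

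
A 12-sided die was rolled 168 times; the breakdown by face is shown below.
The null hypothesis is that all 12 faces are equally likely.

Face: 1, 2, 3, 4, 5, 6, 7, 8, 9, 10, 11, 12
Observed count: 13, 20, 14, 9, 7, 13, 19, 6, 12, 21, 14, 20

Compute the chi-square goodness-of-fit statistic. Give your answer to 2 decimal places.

Expected count for each of the 12 categories: 168/12 = 14.
cat         O        E   (O−E)²/E
1          13       14      0.071
2          20       14      2.571
3          14       14      0.000
4           9       14      1.786
5           7       14      3.500
6          13       14      0.071
7          19       14      1.786
8           6       14      4.571
9          12       14      0.286
10         21       14      3.500
11         14       14      0.000
12         20       14      2.571
Sum = 20.71

20.71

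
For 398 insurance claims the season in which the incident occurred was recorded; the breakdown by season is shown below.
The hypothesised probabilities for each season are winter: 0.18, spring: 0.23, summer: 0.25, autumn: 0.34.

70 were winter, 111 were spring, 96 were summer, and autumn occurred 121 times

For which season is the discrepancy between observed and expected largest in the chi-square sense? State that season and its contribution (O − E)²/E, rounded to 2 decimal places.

Expected counts E_i = n·p_i: 398×0.18 = 71.64, 398×0.23 = 91.54, 398×0.25 = 99.5, 398×0.34 = 135.32.
cat         O        E   (O−E)²/E
winter     70    71.64      0.038
spring    111    91.54      4.137
summer     96     99.5      0.123
autumn    121   135.32      1.515
The largest term is for spring: 4.14.

spring, 4.14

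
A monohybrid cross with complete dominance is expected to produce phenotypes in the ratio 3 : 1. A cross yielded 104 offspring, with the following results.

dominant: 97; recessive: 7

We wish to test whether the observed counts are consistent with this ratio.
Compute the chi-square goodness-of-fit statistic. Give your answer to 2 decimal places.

Ratio total = 4. Expected counts: 104×3/4 = 78, 104×1/4 = 26.
cat            O        E   (O−E)²/E
dominant      97       78      4.628
recessive      7       26     13.885
Sum = 18.51

18.51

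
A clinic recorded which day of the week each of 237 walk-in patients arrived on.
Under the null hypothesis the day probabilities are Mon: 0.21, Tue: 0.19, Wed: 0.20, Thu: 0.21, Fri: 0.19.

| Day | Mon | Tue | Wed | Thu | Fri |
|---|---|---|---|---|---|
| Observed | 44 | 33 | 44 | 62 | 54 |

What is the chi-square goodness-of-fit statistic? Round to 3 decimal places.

Expected counts E_i = n·p_i: 237×0.21 = 49.77, 237×0.19 = 45.03, 237×0.20 = 47.4, 237×0.21 = 49.77, 237×0.19 = 45.03.
χ² = (44−49.77)²/49.77 + (33−45.03)²/45.03 + (44−47.4)²/47.4 + (62−49.77)²/49.77 + (54−45.03)²/45.03
   = 0.6689 + 3.2139 + 0.2439 + 3.0053 + 1.7868
Sum = 8.919

8.919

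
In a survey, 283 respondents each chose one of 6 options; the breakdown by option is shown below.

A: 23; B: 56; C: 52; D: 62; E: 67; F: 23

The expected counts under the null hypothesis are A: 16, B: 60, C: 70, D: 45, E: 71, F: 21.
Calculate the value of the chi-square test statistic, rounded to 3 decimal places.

A: (23 − 16)²/16 = 49/16 = 3.0625
B: (56 − 60)²/60 = 16/60 = 0.2667
C: (52 − 70)²/70 = 324/70 = 4.6286
D: (62 − 45)²/45 = 289/45 = 6.4222
E: (67 − 71)²/71 = 16/71 = 0.2254
F: (23 − 21)²/21 = 4/21 = 0.1905
Sum = 14.796

14.796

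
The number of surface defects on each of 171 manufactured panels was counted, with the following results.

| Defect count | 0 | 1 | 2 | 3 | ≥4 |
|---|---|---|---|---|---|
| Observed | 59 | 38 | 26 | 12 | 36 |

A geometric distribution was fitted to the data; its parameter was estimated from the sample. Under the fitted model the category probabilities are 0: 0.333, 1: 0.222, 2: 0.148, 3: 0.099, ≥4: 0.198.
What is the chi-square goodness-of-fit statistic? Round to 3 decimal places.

Expected counts E_i = n·p_i: 171×0.333 = 56.943, 171×0.222 = 37.962, 171×0.148 = 25.308, 171×0.099 = 16.929, 171×0.198 = 33.858.
0: (59 − 56.943)²/56.943 = 4.231249/56.943 = 0.0743
1: (38 − 37.962)²/37.962 = 0.001444/37.962 = 0.0000
2: (26 − 25.308)²/25.308 = 0.478864/25.308 = 0.0189
3: (12 − 16.929)²/16.929 = 24.295041/16.929 = 1.4351
≥4: (36 − 33.858)²/33.858 = 4.588164/33.858 = 0.1355
Sum = 1.664

1.664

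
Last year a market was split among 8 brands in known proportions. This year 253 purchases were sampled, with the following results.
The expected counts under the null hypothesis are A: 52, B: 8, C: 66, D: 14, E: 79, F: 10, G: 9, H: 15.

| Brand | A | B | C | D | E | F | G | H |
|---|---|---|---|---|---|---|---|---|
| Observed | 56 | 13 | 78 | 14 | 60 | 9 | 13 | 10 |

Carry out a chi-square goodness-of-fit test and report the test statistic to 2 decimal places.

A: (56 − 52)²/52 = 16/52 = 0.308
B: (13 − 8)²/8 = 25/8 = 3.125
C: (78 − 66)²/66 = 144/66 = 2.182
D: (14 − 14)²/14 = 0/14 = 0.000
E: (60 − 79)²/79 = 361/79 = 4.570
F: (9 − 10)²/10 = 1/10 = 0.100
G: (13 − 9)²/9 = 16/9 = 1.778
H: (10 − 15)²/15 = 25/15 = 1.667
Sum = 13.73

13.73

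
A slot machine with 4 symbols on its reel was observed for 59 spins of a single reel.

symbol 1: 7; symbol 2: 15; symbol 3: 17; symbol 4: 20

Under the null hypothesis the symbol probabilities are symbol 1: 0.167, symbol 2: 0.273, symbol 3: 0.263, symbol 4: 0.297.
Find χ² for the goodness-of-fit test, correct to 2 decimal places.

1.39

Expected counts E_i = n·p_i: 59×0.167 = 9.853, 59×0.273 = 16.107, 59×0.263 = 15.517, 59×0.297 = 17.523.
cat           O        E   (O−E)²/E
symbol 1      7    9.853      0.826
symbol 2     15   16.107      0.076
symbol 3     17   15.517      0.142
symbol 4     20   17.523      0.350
Sum = 1.39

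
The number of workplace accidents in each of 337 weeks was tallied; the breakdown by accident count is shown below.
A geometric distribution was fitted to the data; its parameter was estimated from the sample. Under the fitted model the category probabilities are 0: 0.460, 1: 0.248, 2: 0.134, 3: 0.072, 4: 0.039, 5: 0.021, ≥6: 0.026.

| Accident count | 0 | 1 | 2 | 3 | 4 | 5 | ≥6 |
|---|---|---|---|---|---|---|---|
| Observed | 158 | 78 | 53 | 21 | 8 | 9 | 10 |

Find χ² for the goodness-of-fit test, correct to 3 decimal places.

4.940

Expected counts E_i = n·p_i: 337×0.460 = 155.02, 337×0.248 = 83.576, 337×0.134 = 45.158, 337×0.072 = 24.264, 337×0.039 = 13.143, 337×0.021 = 7.077, 337×0.026 = 8.762.
cat         O        E   (O−E)²/E
0         158   155.02     0.0573
1          78   83.576     0.3720
2          53   45.158     1.3618
3          21   24.264     0.4391
4           8   13.143     2.0125
5           9    7.077     0.5225
≥6         10    8.762     0.1749
Sum = 4.940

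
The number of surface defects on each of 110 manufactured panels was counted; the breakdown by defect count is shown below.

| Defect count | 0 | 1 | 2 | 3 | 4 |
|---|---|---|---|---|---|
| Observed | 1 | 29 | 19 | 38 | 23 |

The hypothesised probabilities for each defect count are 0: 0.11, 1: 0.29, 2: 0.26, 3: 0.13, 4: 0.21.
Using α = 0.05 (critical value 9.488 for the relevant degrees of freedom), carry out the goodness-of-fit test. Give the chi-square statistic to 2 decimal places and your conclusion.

52.95; reject

Expected counts E_i = n·p_i: 110×0.11 = 12.1, 110×0.29 = 31.9, 110×0.26 = 28.6, 110×0.13 = 14.3, 110×0.21 = 23.1.
0: (1 − 12.1)²/12.1 = 123.21/12.1 = 10.183
1: (29 − 31.9)²/31.9 = 8.41/31.9 = 0.264
2: (19 − 28.6)²/28.6 = 92.16/28.6 = 3.222
3: (38 − 14.3)²/14.3 = 561.69/14.3 = 39.279
4: (23 − 23.1)²/23.1 = 0.01/23.1 = 0.000
Sum = 52.95
df = 4. Since 52.95 > 9.488, we reject H₀.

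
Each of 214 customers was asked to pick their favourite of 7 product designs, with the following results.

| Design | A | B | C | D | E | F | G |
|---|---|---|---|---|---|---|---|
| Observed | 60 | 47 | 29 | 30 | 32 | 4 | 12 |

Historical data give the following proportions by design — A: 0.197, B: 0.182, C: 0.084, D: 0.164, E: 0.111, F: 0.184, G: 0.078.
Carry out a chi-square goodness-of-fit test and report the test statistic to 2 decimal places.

Expected counts E_i = n·p_i: 214×0.197 = 42.158, 214×0.182 = 38.948, 214×0.084 = 17.976, 214×0.164 = 35.096, 214×0.111 = 23.754, 214×0.184 = 39.376, 214×0.078 = 16.692.
cat         O        E   (O−E)²/E
A          60   42.158      7.551
B          47   38.948      1.665
C          29   17.976      6.761
D          30   35.096      0.740
E          32   23.754      2.863
F           4   39.376     31.782
G          12   16.692      1.319
Sum = 52.68

52.68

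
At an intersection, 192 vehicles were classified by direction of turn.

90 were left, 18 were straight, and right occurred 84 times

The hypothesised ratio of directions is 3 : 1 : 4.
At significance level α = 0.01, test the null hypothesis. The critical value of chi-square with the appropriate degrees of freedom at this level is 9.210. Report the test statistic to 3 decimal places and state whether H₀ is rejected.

7.500; do not reject

Ratio total = 8. Expected counts: 192×3/8 = 72, 192×1/8 = 24, 192×4/8 = 96.
χ² = (90−72)²/72 + (18−24)²/24 + (84−96)²/96
   = 4.5000 + 1.5000 + 1.5000
Sum = 7.500
df = 2. Since 7.500 < 9.210, we do not reject H₀.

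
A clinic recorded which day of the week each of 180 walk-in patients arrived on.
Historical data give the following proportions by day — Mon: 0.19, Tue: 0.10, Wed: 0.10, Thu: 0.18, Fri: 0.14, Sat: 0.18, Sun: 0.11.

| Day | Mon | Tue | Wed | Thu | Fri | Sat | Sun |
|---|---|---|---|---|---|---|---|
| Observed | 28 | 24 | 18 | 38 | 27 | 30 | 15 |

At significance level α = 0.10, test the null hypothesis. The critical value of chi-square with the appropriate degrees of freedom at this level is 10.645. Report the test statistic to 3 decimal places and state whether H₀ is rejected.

5.562; do not reject

Expected counts E_i = n·p_i: 180×0.19 = 34.2, 180×0.10 = 18, 180×0.10 = 18, 180×0.18 = 32.4, 180×0.14 = 25.2, 180×0.18 = 32.4, 180×0.11 = 19.8.
Mon: (28 − 34.2)²/34.2 = 38.44/34.2 = 1.1240
Tue: (24 − 18)²/18 = 36/18 = 2.0000
Wed: (18 − 18)²/18 = 0/18 = 0.0000
Thu: (38 − 32.4)²/32.4 = 31.36/32.4 = 0.9679
Fri: (27 − 25.2)²/25.2 = 3.24/25.2 = 0.1286
Sat: (30 − 32.4)²/32.4 = 5.76/32.4 = 0.1778
Sun: (15 − 19.8)²/19.8 = 23.04/19.8 = 1.1636
Sum = 5.562
df = 6. Since 5.562 < 10.645, we do not reject H₀.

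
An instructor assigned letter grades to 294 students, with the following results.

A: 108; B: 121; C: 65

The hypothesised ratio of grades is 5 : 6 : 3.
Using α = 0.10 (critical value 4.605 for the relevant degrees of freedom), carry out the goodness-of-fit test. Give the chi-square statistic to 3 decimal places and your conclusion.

0.348; do not reject

Ratio total = 14. Expected counts: 294×5/14 = 105, 294×6/14 = 126, 294×3/14 = 63.
cat         O        E   (O−E)²/E
A         108      105     0.0857
B         121      126     0.1984
C          65       63     0.0635
Sum = 0.348
df = 2. Since 0.348 < 4.605, we do not reject H₀.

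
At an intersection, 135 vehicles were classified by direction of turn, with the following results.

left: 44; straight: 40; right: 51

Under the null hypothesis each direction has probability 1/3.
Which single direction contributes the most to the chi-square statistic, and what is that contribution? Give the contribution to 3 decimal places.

right, 0.800

Expected count for each of the 3 categories: 135/3 = 45.
left: (44 − 45)²/45 = 1/45 = 0.0222
straight: (40 − 45)²/45 = 25/45 = 0.5556
right: (51 − 45)²/45 = 36/45 = 0.8000
The largest term is for right: 0.800.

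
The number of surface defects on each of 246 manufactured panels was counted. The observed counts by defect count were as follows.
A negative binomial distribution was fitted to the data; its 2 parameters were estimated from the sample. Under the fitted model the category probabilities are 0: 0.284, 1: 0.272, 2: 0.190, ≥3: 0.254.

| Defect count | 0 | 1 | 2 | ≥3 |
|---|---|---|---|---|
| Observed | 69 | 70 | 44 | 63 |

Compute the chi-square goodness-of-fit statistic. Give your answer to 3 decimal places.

0.318

Expected counts E_i = n·p_i: 246×0.284 = 69.864, 246×0.272 = 66.912, 246×0.190 = 46.74, 246×0.254 = 62.484.
0: (69 − 69.864)²/69.864 = 0.746496/69.864 = 0.0107
1: (70 − 66.912)²/66.912 = 9.535744/66.912 = 0.1425
2: (44 − 46.74)²/46.74 = 7.5076/46.74 = 0.1606
≥3: (63 − 62.484)²/62.484 = 0.266256/62.484 = 0.0043
Sum = 0.318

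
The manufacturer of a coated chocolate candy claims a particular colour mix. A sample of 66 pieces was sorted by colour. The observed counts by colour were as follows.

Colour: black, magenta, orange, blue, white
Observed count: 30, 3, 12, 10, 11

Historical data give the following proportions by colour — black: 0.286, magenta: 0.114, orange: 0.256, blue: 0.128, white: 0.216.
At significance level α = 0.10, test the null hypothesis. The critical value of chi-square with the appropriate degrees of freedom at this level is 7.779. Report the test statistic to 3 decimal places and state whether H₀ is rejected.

11.723; reject

Expected counts E_i = n·p_i: 66×0.286 = 18.876, 66×0.114 = 7.524, 66×0.256 = 16.896, 66×0.128 = 8.448, 66×0.216 = 14.256.
χ² = (30−18.876)²/18.876 + (3−7.524)²/7.524 + (12−16.896)²/16.896 + (10−8.448)²/8.448 + (11−14.256)²/14.256
   = 6.5556 + 2.7202 + 1.4187 + 0.2851 + 0.7437
Sum = 11.723
df = 4. Since 11.723 > 7.779, we reject H₀.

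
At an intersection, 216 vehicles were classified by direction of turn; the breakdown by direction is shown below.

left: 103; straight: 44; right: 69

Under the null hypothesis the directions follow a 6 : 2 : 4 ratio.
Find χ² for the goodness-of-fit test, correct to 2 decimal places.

Ratio total = 12. Expected counts: 216×6/12 = 108, 216×2/12 = 36, 216×4/12 = 72.
cat           O        E   (O−E)²/E
left        103      108      0.231
straight     44       36      1.778
right        69       72      0.125
Sum = 2.13

2.13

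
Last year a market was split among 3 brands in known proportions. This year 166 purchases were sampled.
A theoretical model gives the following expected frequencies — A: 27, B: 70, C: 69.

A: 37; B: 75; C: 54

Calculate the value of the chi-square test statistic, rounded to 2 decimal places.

7.32

cat         O        E   (O−E)²/E
A          37       27      3.704
B          75       70      0.357
C          54       69      3.261
Sum = 7.32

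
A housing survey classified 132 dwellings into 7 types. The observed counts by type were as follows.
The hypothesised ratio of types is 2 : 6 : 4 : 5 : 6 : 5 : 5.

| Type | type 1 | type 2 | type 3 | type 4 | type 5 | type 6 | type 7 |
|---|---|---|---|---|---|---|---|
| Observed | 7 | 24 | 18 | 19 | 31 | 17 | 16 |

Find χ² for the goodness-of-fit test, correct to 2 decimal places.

Ratio total = 33. Expected counts: 132×2/33 = 8, 132×6/33 = 24, 132×4/33 = 16, 132×5/33 = 20, 132×6/33 = 24, 132×5/33 = 20, 132×5/33 = 20.
χ² = (7−8)²/8 + (24−24)²/24 + (18−16)²/16 + (19−20)²/20 + (31−24)²/24 + (17−20)²/20 + (16−20)²/20
   = 0.125 + 0.000 + 0.250 + 0.050 + 2.042 + 0.450 + 0.800
Sum = 3.72

3.72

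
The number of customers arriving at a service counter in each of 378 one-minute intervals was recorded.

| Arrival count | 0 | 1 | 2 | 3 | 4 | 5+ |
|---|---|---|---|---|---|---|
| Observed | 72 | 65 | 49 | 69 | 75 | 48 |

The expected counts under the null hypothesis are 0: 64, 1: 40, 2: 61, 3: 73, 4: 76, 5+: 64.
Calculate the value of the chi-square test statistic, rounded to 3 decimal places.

χ² = (72−64)²/64 + (65−40)²/40 + (49−61)²/61 + (69−73)²/73 + (75−76)²/76 + (48−64)²/64
   = 1.0000 + 15.6250 + 2.3607 + 0.2192 + 0.0132 + 4.0000
Sum = 23.218

23.218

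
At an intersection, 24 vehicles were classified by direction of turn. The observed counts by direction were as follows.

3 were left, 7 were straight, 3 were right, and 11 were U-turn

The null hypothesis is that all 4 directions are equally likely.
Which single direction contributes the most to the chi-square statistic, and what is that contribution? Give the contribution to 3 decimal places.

U-turn, 4.167

Under H₀ each category has probability 1/4, so each expected count is 24/4 = 6.
χ² = (3−6)²/6 + (7−6)²/6 + (3−6)²/6 + (11−6)²/6
   = 1.5000 + 0.1667 + 1.5000 + 4.1667
The largest term is for U-turn: 4.167.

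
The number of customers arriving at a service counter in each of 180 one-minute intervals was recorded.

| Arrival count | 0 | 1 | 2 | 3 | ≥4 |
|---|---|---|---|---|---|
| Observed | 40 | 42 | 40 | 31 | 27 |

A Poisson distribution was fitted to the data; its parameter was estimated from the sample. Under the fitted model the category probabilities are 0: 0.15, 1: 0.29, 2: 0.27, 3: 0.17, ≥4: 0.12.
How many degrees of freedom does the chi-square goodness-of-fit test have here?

3

There are k = 5 categories and 1 parameter estimated from the data, so df = 5 − 1 − 1 = 3.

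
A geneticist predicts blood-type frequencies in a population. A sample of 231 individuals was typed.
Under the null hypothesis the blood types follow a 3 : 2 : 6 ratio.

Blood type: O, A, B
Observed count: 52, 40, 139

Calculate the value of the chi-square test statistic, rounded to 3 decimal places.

3.357

Ratio total = 11. Expected counts: 231×3/11 = 63, 231×2/11 = 42, 231×6/11 = 126.
χ² = (52−63)²/63 + (40−42)²/42 + (139−126)²/126
   = 1.9206 + 0.0952 + 1.3413
Sum = 3.357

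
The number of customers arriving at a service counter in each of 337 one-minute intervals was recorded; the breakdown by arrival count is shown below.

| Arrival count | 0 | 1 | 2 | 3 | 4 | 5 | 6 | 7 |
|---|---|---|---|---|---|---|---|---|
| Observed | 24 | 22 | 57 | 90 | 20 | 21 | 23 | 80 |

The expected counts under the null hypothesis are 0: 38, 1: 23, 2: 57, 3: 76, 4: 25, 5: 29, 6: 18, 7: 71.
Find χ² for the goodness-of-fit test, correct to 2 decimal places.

13.52

0: (24 − 38)²/38 = 196/38 = 5.158
1: (22 − 23)²/23 = 1/23 = 0.043
2: (57 − 57)²/57 = 0/57 = 0.000
3: (90 − 76)²/76 = 196/76 = 2.579
4: (20 − 25)²/25 = 25/25 = 1.000
5: (21 − 29)²/29 = 64/29 = 2.207
6: (23 − 18)²/18 = 25/18 = 1.389
7: (80 − 71)²/71 = 81/71 = 1.141
Sum = 13.52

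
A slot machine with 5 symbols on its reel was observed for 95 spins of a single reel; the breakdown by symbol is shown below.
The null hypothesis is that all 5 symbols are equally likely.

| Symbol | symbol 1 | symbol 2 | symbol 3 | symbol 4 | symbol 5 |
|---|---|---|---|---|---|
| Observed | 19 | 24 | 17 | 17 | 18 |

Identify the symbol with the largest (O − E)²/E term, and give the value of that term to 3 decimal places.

symbol 2, 1.316

Under H₀ each category has probability 1/5, so each expected count is 95/5 = 19.
χ² = (19−19)²/19 + (24−19)²/19 + (17−19)²/19 + (17−19)²/19 + (18−19)²/19
   = 0.0000 + 1.3158 + 0.2105 + 0.2105 + 0.0526
The largest term is for symbol 2: 1.316.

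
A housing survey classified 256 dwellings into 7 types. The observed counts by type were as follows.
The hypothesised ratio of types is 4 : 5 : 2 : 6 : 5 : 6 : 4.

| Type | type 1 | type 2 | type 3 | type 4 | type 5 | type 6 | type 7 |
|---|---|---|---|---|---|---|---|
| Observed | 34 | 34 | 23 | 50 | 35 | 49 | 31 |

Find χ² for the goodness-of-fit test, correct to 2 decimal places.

Ratio total = 32. Expected counts: 256×4/32 = 32, 256×5/32 = 40, 256×2/32 = 16, 256×6/32 = 48, 256×5/32 = 40, 256×6/32 = 48, 256×4/32 = 32.
type 1: (34 − 32)²/32 = 4/32 = 0.125
type 2: (34 − 40)²/40 = 36/40 = 0.900
type 3: (23 − 16)²/16 = 49/16 = 3.063
type 4: (50 − 48)²/48 = 4/48 = 0.083
type 5: (35 − 40)²/40 = 25/40 = 0.625
type 6: (49 − 48)²/48 = 1/48 = 0.021
type 7: (31 − 32)²/32 = 1/32 = 0.031
Sum = 4.85

4.85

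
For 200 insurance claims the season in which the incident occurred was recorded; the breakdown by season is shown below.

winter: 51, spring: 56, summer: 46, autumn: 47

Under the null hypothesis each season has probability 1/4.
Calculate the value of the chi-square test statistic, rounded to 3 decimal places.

Expected count for each of the 4 categories: 200/4 = 50.
cat         O        E   (O−E)²/E
winter     51       50     0.0200
spring     56       50     0.7200
summer     46       50     0.3200
autumn     47       50     0.1800
Sum = 1.240

1.240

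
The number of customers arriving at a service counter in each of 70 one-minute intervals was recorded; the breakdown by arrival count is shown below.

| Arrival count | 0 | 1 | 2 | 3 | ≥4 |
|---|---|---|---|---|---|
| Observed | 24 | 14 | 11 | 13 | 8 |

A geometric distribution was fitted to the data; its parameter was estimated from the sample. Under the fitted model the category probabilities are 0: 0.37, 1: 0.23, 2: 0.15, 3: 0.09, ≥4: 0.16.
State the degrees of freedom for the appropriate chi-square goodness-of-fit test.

There are k = 5 categories and 1 parameter estimated from the data, so df = 5 − 1 − 1 = 3.

3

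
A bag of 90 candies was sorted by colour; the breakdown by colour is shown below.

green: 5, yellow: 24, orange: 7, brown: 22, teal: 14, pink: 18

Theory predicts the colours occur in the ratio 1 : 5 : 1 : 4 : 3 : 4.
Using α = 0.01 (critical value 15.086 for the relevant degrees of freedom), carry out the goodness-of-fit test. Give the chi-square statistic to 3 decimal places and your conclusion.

1.307; do not reject

Ratio total = 18. Expected counts: 90×1/18 = 5, 90×5/18 = 25, 90×1/18 = 5, 90×4/18 = 20, 90×3/18 = 15, 90×4/18 = 20.
green: (5 − 5)²/5 = 0/5 = 0.0000
yellow: (24 − 25)²/25 = 1/25 = 0.0400
orange: (7 − 5)²/5 = 4/5 = 0.8000
brown: (22 − 20)²/20 = 4/20 = 0.2000
teal: (14 − 15)²/15 = 1/15 = 0.0667
pink: (18 − 20)²/20 = 4/20 = 0.2000
Sum = 1.307
df = 5. Since 1.307 < 15.086, we do not reject H₀.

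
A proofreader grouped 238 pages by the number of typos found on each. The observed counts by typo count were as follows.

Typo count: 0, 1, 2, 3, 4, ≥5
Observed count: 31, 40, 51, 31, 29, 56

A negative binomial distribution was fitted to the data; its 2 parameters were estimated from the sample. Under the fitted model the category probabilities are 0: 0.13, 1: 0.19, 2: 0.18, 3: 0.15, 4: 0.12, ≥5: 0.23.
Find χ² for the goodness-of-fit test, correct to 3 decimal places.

2.812

Expected counts E_i = n·p_i: 238×0.13 = 30.94, 238×0.19 = 45.22, 238×0.18 = 42.84, 238×0.15 = 35.7, 238×0.12 = 28.56, 238×0.23 = 54.74.
χ² = (31−30.94)²/30.94 + (40−45.22)²/45.22 + (51−42.84)²/42.84 + (31−35.7)²/35.7 + (29−28.56)²/28.56 + (56−54.74)²/54.74
   = 0.0001 + 0.6026 + 1.5543 + 0.6188 + 0.0068 + 0.0290
Sum = 2.812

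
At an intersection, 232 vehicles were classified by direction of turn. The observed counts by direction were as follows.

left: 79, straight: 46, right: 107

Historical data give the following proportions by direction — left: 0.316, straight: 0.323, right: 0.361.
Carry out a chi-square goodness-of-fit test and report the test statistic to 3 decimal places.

18.068

Expected counts E_i = n·p_i: 232×0.316 = 73.312, 232×0.323 = 74.936, 232×0.361 = 83.752.
left: (79 − 73.312)²/73.312 = 32.353344/73.312 = 0.4413
straight: (46 − 74.936)²/74.936 = 837.292096/74.936 = 11.1734
right: (107 − 83.752)²/83.752 = 540.469504/83.752 = 6.4532
Sum = 18.068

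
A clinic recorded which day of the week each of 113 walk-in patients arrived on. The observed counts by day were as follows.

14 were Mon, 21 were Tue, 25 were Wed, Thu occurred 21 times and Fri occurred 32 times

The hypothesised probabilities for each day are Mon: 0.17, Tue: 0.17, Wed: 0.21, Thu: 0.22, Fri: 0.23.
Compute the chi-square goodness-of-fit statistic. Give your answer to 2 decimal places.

Expected counts E_i = n·p_i: 113×0.17 = 19.21, 113×0.17 = 19.21, 113×0.21 = 23.73, 113×0.22 = 24.86, 113×0.23 = 25.99.
cat         O        E   (O−E)²/E
Mon        14    19.21      1.413
Tue        21    19.21      0.167
Wed        25    23.73      0.068
Thu        21    24.86      0.599
Fri        32    25.99      1.390
Sum = 3.64

3.64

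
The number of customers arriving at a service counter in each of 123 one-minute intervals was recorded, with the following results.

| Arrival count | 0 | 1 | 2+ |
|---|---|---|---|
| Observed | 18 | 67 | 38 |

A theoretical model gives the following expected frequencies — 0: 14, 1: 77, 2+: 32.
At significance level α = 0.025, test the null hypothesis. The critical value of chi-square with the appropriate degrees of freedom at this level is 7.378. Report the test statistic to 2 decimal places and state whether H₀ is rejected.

3.57; do not reject

cat         O        E   (O−E)²/E
0          18       14      1.143
1          67       77      1.299
2+         38       32      1.125
Sum = 3.57
df = 2. Since 3.57 < 7.378, we do not reject H₀.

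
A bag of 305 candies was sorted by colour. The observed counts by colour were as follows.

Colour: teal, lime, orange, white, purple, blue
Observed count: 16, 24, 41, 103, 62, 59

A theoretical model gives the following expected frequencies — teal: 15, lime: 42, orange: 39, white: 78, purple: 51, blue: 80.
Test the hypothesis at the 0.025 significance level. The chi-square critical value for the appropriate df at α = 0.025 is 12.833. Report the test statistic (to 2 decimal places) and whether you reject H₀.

cat         O        E   (O−E)²/E
teal       16       15      0.067
lime       24       42      7.714
orange     41       39      0.103
white     103       78      8.013
purple     62       51      2.373
blue       59       80      5.513
Sum = 23.78
df = 5. Since 23.78 > 12.833, we reject H₀.

23.78; reject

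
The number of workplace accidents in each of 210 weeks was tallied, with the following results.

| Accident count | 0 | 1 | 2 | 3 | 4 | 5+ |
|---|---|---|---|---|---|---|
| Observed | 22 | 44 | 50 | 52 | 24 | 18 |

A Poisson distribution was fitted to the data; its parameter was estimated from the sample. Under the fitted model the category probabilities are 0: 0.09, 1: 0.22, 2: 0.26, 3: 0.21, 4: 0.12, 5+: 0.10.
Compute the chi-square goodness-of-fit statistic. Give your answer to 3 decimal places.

Expected counts E_i = n·p_i: 210×0.09 = 18.9, 210×0.22 = 46.2, 210×0.26 = 54.6, 210×0.21 = 44.1, 210×0.12 = 25.2, 210×0.10 = 21.
χ² = (22−18.9)²/18.9 + (44−46.2)²/46.2 + (50−54.6)²/54.6 + (52−44.1)²/44.1 + (24−25.2)²/25.2 + (18−21)²/21
   = 0.5085 + 0.1048 + 0.3875 + 1.4152 + 0.0571 + 0.4286
Sum = 2.902

2.902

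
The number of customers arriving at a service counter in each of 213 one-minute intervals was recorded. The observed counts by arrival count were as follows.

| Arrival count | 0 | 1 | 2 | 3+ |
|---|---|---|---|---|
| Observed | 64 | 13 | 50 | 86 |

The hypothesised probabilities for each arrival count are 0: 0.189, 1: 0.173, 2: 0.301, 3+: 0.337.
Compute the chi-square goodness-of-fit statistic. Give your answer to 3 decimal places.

Expected counts E_i = n·p_i: 213×0.189 = 40.257, 213×0.173 = 36.849, 213×0.301 = 64.113, 213×0.337 = 71.781.
χ² = (64−40.257)²/40.257 + (13−36.849)²/36.849 + (50−64.113)²/64.113 + (86−71.781)²/71.781
   = 14.0033 + 15.4353 + 3.1067 + 2.8166
Sum = 35.362

35.362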